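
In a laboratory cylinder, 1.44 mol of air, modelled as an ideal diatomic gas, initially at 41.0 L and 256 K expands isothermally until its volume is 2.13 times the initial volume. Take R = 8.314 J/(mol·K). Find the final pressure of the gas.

35.1 kPa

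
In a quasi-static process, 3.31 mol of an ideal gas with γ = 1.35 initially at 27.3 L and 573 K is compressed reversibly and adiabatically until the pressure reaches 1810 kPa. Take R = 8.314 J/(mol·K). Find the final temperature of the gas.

770 K

P₁ = nRT₁/V₁ = 3.31×8.314×573/27.3 = 578 kPa.
Adiabatic: T₂/T₁ = (P₂/P₁)^((γ−1)/γ) ⇒ T₂ = 573×(3.13)^0.259 = 770 K; V₂ = 11.7 L.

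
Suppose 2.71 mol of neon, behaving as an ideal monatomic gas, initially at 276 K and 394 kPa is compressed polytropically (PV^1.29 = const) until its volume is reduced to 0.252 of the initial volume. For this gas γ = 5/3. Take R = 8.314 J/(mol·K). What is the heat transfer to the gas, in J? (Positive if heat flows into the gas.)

-5950 J

V₁ = nRT₁/P₁ = 2.71×8.314×276/394 = 15.8 L.
Polytropic n=1.29: T₂ = T₁(V₁/V₂)^(n−1) = 276×(3.97)^0.29 = 412 K; P₂ = P₁(V₁/V₂)^n = 2330 kPa.
W = (P₁V₁−P₂V₂)/(n−1) = (394×15.8−2330×3.98)/0.29 = -10500 J.
ΔU = nCvΔT = 2.71×12.5×(412−276) = 4580 J.
Q = ΔU + W = -5950 J.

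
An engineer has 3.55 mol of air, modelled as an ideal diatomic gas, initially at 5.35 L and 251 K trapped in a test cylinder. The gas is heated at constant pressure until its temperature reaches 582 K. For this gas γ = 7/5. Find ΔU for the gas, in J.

P₁ = nRT₁/V₁ = 3.55×8.314×251/5.35 = 1380 kPa.
Isobaric: P stays 1380 kPa; V/T = const ⇒ T₂ = 582 K, V₂ = 12.4 L.
For an ideal gas ΔU = nCvΔT with Cv = (5/2)R = 20.8 J/(mol·K).
ΔU = 3.55×20.8×(582−251) = 24400 J.

24400 J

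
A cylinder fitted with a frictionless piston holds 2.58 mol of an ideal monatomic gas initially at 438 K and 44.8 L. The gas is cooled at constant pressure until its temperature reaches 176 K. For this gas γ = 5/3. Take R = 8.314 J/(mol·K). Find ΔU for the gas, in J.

-8430 J

P₁ = nRT₁/V₁ = 2.58×8.314×438/44.8 = 210 kPa.
Isobaric: P stays 210 kPa; V/T = const ⇒ T₂ = 176 K, V₂ = 18.0 L.
For an ideal gas ΔU = nCvΔT with Cv = (3/2)R = 12.5 J/(mol·K).
ΔU = 2.58×12.5×(176−438) = -8430 J.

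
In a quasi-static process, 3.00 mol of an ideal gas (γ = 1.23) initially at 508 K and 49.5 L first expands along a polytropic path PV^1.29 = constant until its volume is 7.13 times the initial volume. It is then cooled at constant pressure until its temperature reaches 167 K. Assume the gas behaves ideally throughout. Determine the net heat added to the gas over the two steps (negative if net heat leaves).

-21000 J

P₁ = nRT₁/V₁ = 3.00×8.314×508/49.5 = 256 kPa.
Step 1 — Polytropic n=1.29: T₂ = T₁(V₁/V₂)^(n−1) = 508×(0.140)^0.29 = 287 K; P₂ = P₁(V₁/V₂)^n = 20.3 kPa.
W = (P₁V₁−P₂V₂)/(n−1) = (256×49.5−20.3×353)/0.29 = 19000 J.
ΔU = nCvΔT = 3.00×36.1×(287−508) = -23900 J.
Q = ΔU + W = -4950 J.
State after step 1: P = 20.3 kPa, V = 353 L, T = 287 K.
Step 2 — Isobaric: P stays 20.3 kPa; V/T = const ⇒ T₂ = 167 K, V₂ = 205 L.
W = PΔV = 20.3×(205−353) kPa·L = -3000 J.
ΔU = nCvΔT = 3.00×36.1×(167−287) = -13100 J.
Q = ΔU + W = nCpΔT = -16100 J.
Net over both steps: W = 16000 J, Q = -21000 J, ΔU = -37000 J.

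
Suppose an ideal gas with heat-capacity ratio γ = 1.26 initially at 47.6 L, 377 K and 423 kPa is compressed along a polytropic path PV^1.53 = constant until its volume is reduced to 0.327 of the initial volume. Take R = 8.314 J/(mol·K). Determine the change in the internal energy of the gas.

n = P₁V₁/(RT₁) = 423×47.6/(8.314×377) = 6.42 mol.
Polytropic n=1.53: T₂ = T₁(V₁/V₂)^(n−1) = 377×(3.06)^0.53 = 682 K; P₂ = P₁(V₁/V₂)^n = 2340 kPa.
For an ideal gas ΔU = nCvΔT with Cv = R/(γ−1) = 32.0 J/(mol·K).
ΔU = 6.42×32.0×(682−377) = 62600 J.

62600 J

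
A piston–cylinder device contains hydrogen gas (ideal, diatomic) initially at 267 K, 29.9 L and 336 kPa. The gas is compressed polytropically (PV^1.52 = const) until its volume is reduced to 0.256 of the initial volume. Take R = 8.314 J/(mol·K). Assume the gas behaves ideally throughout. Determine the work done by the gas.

n = P₁V₁/(RT₁) = 336×29.9/(8.314×267) = 4.53 mol.
Polytropic n=1.52: T₂ = T₁(V₁/V₂)^(n−1) = 267×(3.91)^0.52 = 542 K; P₂ = P₁(V₁/V₂)^n = 2670 kPa.
W = (P₁V₁−P₂V₂)/(n−1) = (336×29.9−2670×7.65)/0.52 = -19900 J.

-19900 J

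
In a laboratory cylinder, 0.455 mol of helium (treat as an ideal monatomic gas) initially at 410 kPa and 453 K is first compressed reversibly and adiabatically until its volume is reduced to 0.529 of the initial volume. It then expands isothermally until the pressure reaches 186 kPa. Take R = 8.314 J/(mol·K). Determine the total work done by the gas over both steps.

3490 J

V₁ = nRT₁/P₁ = 0.455×8.314×453/410 = 4.18 L.
Step 1 — Adiabatic: TV^(γ−1) = const ⇒ T₂ = 453×(1.89)^0.667 = 693 K; PV^γ = const ⇒ P₂ = 1180 kPa.
ΔU = nCvΔT = 0.455×12.5×(693−453) = 1360 J.
Q = 0 for an adiabatic process, so W = −ΔU = -1360 J.
State after step 1: P = 1180 kPa, V = 2.21 L, T = 693 K.
Step 2 — Isothermal: T stays 693 K; PV = const ⇒ V₂ = 14.1 L, P₂ = 186 kPa.
ΔU = 0 (ideal gas, T constant).
W = nRT ln(V₂/V₁) = 0.455×8.314×693×ln(6.37) = 4850 J.
Q = ΔU + W = 4850 J.
Net over both steps: W = 3490 J, Q = 4850 J, ΔU = 1360 J.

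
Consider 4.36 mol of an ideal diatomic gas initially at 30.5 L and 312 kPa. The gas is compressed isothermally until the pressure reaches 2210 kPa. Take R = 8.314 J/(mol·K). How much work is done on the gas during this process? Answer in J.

18600 J

T₁ = P₁V₁/(nR) = 312×30.5/(4.36×8.314) = 263 K.
Isothermal: T stays 263 K; PV = const ⇒ V₂ = 4.31 L, P₂ = 2210 kPa.
W = nRT ln(V₂/V₁) = 4.36×8.314×263×ln(0.141) = -18600 J.
Work done on the gas = −W_by = 18600 J.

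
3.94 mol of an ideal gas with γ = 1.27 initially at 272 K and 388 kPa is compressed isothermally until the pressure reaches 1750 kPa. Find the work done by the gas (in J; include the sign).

V₁ = nRT₁/P₁ = 3.94×8.314×272/388 = 23.0 L.
Isothermal: T stays 272 K; PV = const ⇒ V₂ = 5.09 L, P₂ = 1750 kPa.
W = nRT ln(V₂/V₁) = 3.94×8.314×272×ln(0.222) = -13400 J.

-13400 J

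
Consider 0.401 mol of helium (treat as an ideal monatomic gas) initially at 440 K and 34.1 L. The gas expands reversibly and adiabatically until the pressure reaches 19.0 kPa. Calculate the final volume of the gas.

55.7 L

P₁ = nRT₁/V₁ = 0.401×8.314×440/34.1 = 43.0 kPa.
Adiabatic: T₂/T₁ = (P₂/P₁)^((γ−1)/γ) ⇒ T₂ = 440×(0.442)^0.400 = 317 K; V₂ = 55.7 L.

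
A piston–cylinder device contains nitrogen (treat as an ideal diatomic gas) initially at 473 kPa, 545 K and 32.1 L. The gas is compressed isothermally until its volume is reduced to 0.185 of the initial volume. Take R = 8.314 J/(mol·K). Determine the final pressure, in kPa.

2560 kPa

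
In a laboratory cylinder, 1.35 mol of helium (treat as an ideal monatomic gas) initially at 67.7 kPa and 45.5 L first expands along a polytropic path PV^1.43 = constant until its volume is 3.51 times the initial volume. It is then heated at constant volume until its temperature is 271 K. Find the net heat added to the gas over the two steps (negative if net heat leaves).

2930 J

T₁ = P₁V₁/(nR) = 67.7×45.5/(1.35×8.314) = 274 K.
Step 1 — Polytropic n=1.43: T₂ = T₁(V₁/V₂)^(n−1) = 274×(0.285)^0.43 = 160 K; P₂ = P₁(V₁/V₂)^n = 11.2 kPa.
W = (P₁V₁−P₂V₂)/(n−1) = (67.7×45.5−11.2×160)/0.43 = 2990 J.
ΔU = nCvΔT = 1.35×12.5×(160−274) = -1930 J.
Q = ΔU + W = 1060 J.
State after step 1: P = 11.2 kPa, V = 160 L, T = 160 K.
Step 2 — Isochoric: V stays 160 L; P/T = const ⇒ T₂ = 271 K, P₂ = 19.0 kPa.
W = 0 (no volume change).
ΔU = nCvΔT = 1.35×12.5×(271−160) = 1870 J.
Q = ΔU = 1870 J.
Net over both steps: W = 2990 J, Q = 2930 J, ΔU = -58.0 J.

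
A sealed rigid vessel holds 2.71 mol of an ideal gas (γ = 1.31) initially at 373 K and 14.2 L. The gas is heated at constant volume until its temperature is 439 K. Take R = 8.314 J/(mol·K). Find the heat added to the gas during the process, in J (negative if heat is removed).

P₁ = nRT₁/V₁ = 2.71×8.314×373/14.2 = 592 kPa.
Isochoric: V stays 14.2 L; P/T = const ⇒ T₂ = 439 K, P₂ = 697 kPa.
W = 0 (no volume change).
ΔU = nCvΔT = 2.71×26.8×(439−373) = 4800 J.
Q = ΔU = 4800 J.

4800 J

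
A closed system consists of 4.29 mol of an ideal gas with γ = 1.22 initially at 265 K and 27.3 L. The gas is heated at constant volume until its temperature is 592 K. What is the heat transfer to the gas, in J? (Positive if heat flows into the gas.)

53000 J

P₁ = nRT₁/V₁ = 4.29×8.314×265/27.3 = 346 kPa.
Isochoric: V stays 27.3 L; P/T = const ⇒ T₂ = 592 K, P₂ = 773 kPa.
W = 0 (no volume change).
ΔU = nCvΔT = 4.29×37.8×(592−265) = 53000 J.
Q = ΔU = 53000 J.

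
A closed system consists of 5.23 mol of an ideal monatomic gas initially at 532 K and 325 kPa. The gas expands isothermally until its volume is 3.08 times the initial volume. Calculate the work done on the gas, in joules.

V₁ = nRT₁/P₁ = 5.23×8.314×532/325 = 71.2 L.
Isothermal: T stays 532 K; PV = const ⇒ V₂ = 219 L, P₂ = 106 kPa.
W = nRT ln(V₂/V₁) = 5.23×8.314×532×ln(3.08) = 26000 J.
Work done on the gas = −W_by = -26000 J.

-26000 J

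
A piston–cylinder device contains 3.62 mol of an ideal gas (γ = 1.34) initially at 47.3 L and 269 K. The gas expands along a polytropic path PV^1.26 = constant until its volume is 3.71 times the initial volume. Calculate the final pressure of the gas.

32.8 kPa

P₁ = nRT₁/V₁ = 3.62×8.314×269/47.3 = 171 kPa.
Polytropic n=1.26: T₂ = T₁(V₁/V₂)^(n−1) = 269×(0.270)^0.26 = 191 K; P₂ = P₁(V₁/V₂)^n = 32.8 kPa.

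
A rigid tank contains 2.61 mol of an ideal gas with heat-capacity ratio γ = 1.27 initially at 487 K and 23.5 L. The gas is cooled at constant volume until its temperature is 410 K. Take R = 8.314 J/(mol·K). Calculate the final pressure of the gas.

P₁ = nRT₁/V₁ = 2.61×8.314×487/23.5 = 450 kPa.
Isochoric: V stays 23.5 L; P/T = const ⇒ T₂ = 410 K, P₂ = 379 kPa.

379 kPa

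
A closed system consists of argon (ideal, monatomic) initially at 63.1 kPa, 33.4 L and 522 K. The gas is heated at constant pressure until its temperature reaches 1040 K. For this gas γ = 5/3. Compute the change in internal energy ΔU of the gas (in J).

n = P₁V₁/(RT₁) = 63.1×33.4/(8.314×522) = 0.486 mol.
Isobaric: P stays 63.1 kPa; V/T = const ⇒ T₂ = 1040 K, V₂ = 66.5 L.
For an ideal gas ΔU = nCvΔT with Cv = (3/2)R = 12.5 J/(mol·K).
ΔU = 0.486×12.5×(1040−522) = 3140 J.

3140 J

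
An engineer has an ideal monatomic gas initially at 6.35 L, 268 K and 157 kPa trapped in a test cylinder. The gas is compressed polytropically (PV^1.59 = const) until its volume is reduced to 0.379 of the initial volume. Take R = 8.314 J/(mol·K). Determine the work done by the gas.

n = P₁V₁/(RT₁) = 157×6.35/(8.314×268) = 0.447 mol.
Polytropic n=1.59: T₂ = T₁(V₁/V₂)^(n−1) = 268×(2.64)^0.59 = 475 K; P₂ = P₁(V₁/V₂)^n = 734 kPa.
W = (P₁V₁−P₂V₂)/(n−1) = (157×6.35−734×2.41)/0.59 = -1310 J.

-1310 J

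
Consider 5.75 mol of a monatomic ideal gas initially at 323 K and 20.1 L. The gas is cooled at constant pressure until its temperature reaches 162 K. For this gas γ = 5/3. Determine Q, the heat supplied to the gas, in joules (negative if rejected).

-19200 J

P₁ = nRT₁/V₁ = 5.75×8.314×323/20.1 = 768 kPa.
Isobaric: P stays 768 kPa; V/T = const ⇒ T₂ = 162 K, V₂ = 10.1 L.
W = PΔV = 768×(10.1−20.1) kPa·L = -7700 J.
ΔU = nCvΔT = 5.75×12.5×(162−323) = -11500 J.
Q = ΔU + W = nCpΔT = -19200 J.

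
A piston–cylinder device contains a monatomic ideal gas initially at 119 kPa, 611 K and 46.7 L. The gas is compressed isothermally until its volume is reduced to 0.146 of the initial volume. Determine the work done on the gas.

n = P₁V₁/(RT₁) = 119×46.7/(8.314×611) = 1.09 mol.
Isothermal: T stays 611 K; PV = const ⇒ V₂ = 6.82 L, P₂ = 815 kPa.
W = nRT ln(V₂/V₁) = 1.09×8.314×611×ln(0.146) = -10700 J.
Work done on the gas = −W_by = 10700 J.

10700 J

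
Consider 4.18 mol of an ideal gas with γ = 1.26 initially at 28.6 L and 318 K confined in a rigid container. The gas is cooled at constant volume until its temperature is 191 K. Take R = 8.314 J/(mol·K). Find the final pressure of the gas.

232 kPa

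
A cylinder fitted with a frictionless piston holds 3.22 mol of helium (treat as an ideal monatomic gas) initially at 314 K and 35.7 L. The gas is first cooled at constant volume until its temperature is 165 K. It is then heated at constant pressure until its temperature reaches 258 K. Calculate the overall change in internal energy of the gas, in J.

P₁ = nRT₁/V₁ = 3.22×8.314×314/35.7 = 235 kPa.
Step 1 — Isochoric: V stays 35.7 L; P/T = const ⇒ T₂ = 165 K, P₂ = 124 kPa.
W = 0 (no volume change).
ΔU = nCvΔT = 3.22×12.5×(165−314) = -5980 J.
Q = ΔU = -5980 J.
State after step 1: P = 124 kPa, V = 35.7 L, T = 165 K.
Step 2 — Isobaric: P stays 124 kPa; V/T = const ⇒ T₂ = 258 K, V₂ = 55.8 L.
W = PΔV = 124×(55.8−35.7) kPa·L = 2490 J.
ΔU = nCvΔT = 3.22×12.5×(258−165) = 3730 J.
Q = ΔU + W = nCpΔT = 6220 J.
Net over both steps: W = 2490 J, Q = 241 J, ΔU = -2250 J.

-2250 J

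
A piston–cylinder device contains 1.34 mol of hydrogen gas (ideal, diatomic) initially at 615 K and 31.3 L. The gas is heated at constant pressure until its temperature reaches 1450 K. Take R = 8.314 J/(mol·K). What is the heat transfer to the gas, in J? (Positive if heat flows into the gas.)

32600 J

P₁ = nRT₁/V₁ = 1.34×8.314×615/31.3 = 219 kPa.
Isobaric: P stays 219 kPa; V/T = const ⇒ T₂ = 1450 K, V₂ = 73.8 L.
W = PΔV = 219×(73.8−31.3) kPa·L = 9300 J.
ΔU = nCvΔT = 1.34×20.8×(1450−615) = 23300 J.
Q = ΔU + W = nCpΔT = 32600 J.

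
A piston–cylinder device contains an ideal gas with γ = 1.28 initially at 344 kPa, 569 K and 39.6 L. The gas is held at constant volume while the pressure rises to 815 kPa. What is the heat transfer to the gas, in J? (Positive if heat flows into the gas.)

66600 J

n = P₁V₁/(RT₁) = 344×39.6/(8.314×569) = 2.88 mol.
Isochoric: V stays 39.6 L; P/T = const ⇒ T₂ = 1350 K, P₂ = 815 kPa.
W = 0 (no volume change).
ΔU = nCvΔT = 2.88×29.7×(1350−569) = 66600 J.
Q = ΔU = 66600 J.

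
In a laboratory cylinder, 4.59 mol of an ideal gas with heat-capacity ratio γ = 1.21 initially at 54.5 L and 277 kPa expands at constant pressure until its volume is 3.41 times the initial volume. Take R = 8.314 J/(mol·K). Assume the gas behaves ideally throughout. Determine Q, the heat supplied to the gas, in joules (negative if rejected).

210000 J

T₁ = P₁V₁/(nR) = 277×54.5/(4.59×8.314) = 396 K.
Isobaric: P stays 277 kPa; V/T = const ⇒ T₂ = 1350 K, V₂ = 186 L.
W = PΔV = 277×(186−54.5) kPa·L = 36400 J.
ΔU = nCvΔT = 4.59×39.6×(1350−396) = 173000 J.
Q = ΔU + W = nCpΔT = 210000 J.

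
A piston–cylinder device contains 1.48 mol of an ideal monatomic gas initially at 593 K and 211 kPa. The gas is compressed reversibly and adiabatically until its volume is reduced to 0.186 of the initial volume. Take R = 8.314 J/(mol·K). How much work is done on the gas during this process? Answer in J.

22600 J

V₁ = nRT₁/P₁ = 1.48×8.314×593/211 = 34.6 L.
Adiabatic: TV^(γ−1) = const ⇒ T₂ = 593×(5.38)^0.667 = 1820 K; PV^γ = const ⇒ P₂ = 3480 kPa.
ΔU = nCvΔT = 1.48×12.5×(1820−593) = 22600 J.
Q = 0 for an adiabatic process, so W = −ΔU = -22600 J.
Work done on the gas = −W_by = 22600 J.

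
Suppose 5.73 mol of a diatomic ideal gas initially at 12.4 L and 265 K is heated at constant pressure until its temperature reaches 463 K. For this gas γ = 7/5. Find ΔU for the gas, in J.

23600 J

P₁ = nRT₁/V₁ = 5.73×8.314×265/12.4 = 1020 kPa.
Isobaric: P stays 1020 kPa; V/T = const ⇒ T₂ = 463 K, V₂ = 21.7 L.
For an ideal gas ΔU = nCvΔT with Cv = (5/2)R = 20.8 J/(mol·K).
ΔU = 5.73×20.8×(463−265) = 23600 J.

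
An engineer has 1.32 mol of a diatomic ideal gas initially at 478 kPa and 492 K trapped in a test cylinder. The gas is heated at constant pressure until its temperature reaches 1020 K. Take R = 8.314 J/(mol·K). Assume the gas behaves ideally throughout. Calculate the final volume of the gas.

23.4 L

V₁ = nRT₁/P₁ = 1.32×8.314×492/478 = 11.3 L.
Isobaric: P stays 478 kPa; V/T = const ⇒ T₂ = 1020 K, V₂ = 23.4 L.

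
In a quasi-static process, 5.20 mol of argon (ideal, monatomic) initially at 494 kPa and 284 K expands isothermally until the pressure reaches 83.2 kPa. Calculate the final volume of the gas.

V₁ = nRT₁/P₁ = 5.20×8.314×284/494 = 24.9 L.
Isothermal: T stays 284 K; PV = const ⇒ V₂ = 148 L, P₂ = 83.2 kPa.

148 L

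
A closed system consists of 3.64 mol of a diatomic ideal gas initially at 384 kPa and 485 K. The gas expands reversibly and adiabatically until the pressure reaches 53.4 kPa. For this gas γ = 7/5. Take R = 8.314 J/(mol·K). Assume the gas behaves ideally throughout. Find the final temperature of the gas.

V₁ = nRT₁/P₁ = 3.64×8.314×485/384 = 38.2 L.
Adiabatic: T₂/T₁ = (P₂/P₁)^((γ−1)/γ) ⇒ T₂ = 485×(0.139)^0.286 = 276 K; V₂ = 156 L.

276 K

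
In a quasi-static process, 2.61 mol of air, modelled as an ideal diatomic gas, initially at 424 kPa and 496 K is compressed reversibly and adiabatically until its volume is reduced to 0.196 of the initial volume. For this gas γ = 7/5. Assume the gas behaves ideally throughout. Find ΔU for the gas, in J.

V₁ = nRT₁/P₁ = 2.61×8.314×496/424 = 25.4 L.
Adiabatic: TV^(γ−1) = const ⇒ T₂ = 496×(5.10)^0.400 = 952 K; PV^γ = const ⇒ P₂ = 4150 kPa.
For an ideal gas ΔU = nCvΔT with Cv = (5/2)R = 20.8 J/(mol·K).
ΔU = 2.61×20.8×(952−496) = 24700 J.

24700 J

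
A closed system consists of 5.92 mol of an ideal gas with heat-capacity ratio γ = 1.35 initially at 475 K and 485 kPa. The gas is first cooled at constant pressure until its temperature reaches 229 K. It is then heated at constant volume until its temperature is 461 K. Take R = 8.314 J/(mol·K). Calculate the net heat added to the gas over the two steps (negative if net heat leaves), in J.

V₁ = nRT₁/P₁ = 5.92×8.314×475/485 = 48.2 L.
Step 1 — Isobaric: P stays 485 kPa; V/T = const ⇒ T₂ = 229 K, V₂ = 23.2 L.
W = PΔV = 485×(23.2−48.2) kPa·L = -12100 J.
ΔU = nCvΔT = 5.92×23.8×(229−475) = -34600 J.
Q = ΔU + W = nCpΔT = -46700 J.
State after step 1: P = 485 kPa, V = 23.2 L, T = 229 K.
Step 2 — Isochoric: V stays 23.2 L; P/T = const ⇒ T₂ = 461 K, P₂ = 976 kPa.
W = 0 (no volume change).
ΔU = nCvΔT = 5.92×23.8×(461−229) = 32600 J.
Q = ΔU = 32600 J.
Net over both steps: W = -12100 J, Q = -14100 J, ΔU = -1970 J.

-14100 J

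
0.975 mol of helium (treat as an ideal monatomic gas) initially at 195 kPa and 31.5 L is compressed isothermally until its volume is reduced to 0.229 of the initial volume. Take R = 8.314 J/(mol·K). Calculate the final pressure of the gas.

T₁ = P₁V₁/(nR) = 195×31.5/(0.975×8.314) = 758 K.
Isothermal: T stays 758 K; PV = const ⇒ V₂ = 7.21 L, P₂ = 852 kPa.

852 kPa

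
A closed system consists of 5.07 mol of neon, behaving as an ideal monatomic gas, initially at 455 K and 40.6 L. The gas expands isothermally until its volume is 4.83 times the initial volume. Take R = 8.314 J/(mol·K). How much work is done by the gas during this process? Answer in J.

30200 J

P₁ = nRT₁/V₁ = 5.07×8.314×455/40.6 = 472 kPa.
Isothermal: T stays 455 K; PV = const ⇒ V₂ = 196 L, P₂ = 97.8 kPa.
W = nRT ln(V₂/V₁) = 5.07×8.314×455×ln(4.83) = 30200 J.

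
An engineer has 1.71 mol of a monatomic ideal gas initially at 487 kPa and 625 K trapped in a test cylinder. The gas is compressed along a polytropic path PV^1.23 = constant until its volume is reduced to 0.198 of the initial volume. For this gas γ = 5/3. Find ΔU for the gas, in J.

V₁ = nRT₁/P₁ = 1.71×8.314×625/487 = 18.2 L.
Polytropic n=1.23: T₂ = T₁(V₁/V₂)^(n−1) = 625×(5.05)^0.23 = 907 K; P₂ = P₁(V₁/V₂)^n = 3570 kPa.
For an ideal gas ΔU = nCvΔT with Cv = (3/2)R = 12.5 J/(mol·K).
ΔU = 1.71×12.5×(907−625) = 6020 J.

6020 J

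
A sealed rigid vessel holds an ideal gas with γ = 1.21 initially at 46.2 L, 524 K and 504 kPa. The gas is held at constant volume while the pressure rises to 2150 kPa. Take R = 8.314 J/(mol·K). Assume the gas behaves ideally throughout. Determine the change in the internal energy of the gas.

362000 J

n = P₁V₁/(RT₁) = 504×46.2/(8.314×524) = 5.34 mol.
Isochoric: V stays 46.2 L; P/T = const ⇒ T₂ = 2240 K, P₂ = 2150 kPa.
For an ideal gas ΔU = nCvΔT with Cv = R/(γ−1) = 39.6 J/(mol·K).
ΔU = 5.34×39.6×(2240−524) = 362000 J.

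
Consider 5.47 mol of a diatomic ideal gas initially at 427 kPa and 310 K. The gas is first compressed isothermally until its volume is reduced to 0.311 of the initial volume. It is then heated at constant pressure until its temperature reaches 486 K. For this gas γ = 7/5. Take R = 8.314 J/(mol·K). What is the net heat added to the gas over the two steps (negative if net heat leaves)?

11500 J

V₁ = nRT₁/P₁ = 5.47×8.314×310/427 = 33.0 L.
Step 1 — Isothermal: T stays 310 K; PV = const ⇒ V₂ = 10.3 L, P₂ = 1370 kPa.
ΔU = 0 (ideal gas, T constant).
W = nRT ln(V₂/V₁) = 5.47×8.314×310×ln(0.311) = -16500 J.
Q = ΔU + W = -16500 J.
State after step 1: P = 1370 kPa, V = 10.3 L, T = 310 K.
Step 2 — Isobaric: P stays 1370 kPa; V/T = const ⇒ T₂ = 486 K, V₂ = 16.1 L.
W = PΔV = 1370×(16.1−10.3) kPa·L = 8000 J.
ΔU = nCvΔT = 5.47×20.8×(486−310) = 20000 J.
Q = ΔU + W = nCpΔT = 28000 J.
Net over both steps: W = -8460 J, Q = 11500 J, ΔU = 20000 J.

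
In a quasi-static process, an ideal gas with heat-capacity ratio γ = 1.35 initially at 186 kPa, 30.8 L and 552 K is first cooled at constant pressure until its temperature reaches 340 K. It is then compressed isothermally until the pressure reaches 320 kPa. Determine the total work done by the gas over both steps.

-4110 J

n = P₁V₁/(RT₁) = 186×30.8/(8.314×552) = 1.25 mol.
Step 1 — Isobaric: P stays 186 kPa; V/T = const ⇒ T₂ = 340 K, V₂ = 19.0 L.
W = PΔV = 186×(19.0−30.8) kPa·L = -2200 J.
ΔU = nCvΔT = 1.25×23.8×(340−552) = -6290 J.
Q = ΔU + W = nCpΔT = -8490 J.
State after step 1: P = 186 kPa, V = 19.0 L, T = 340 K.
Step 2 — Isothermal: T stays 340 K; PV = const ⇒ V₂ = 11.0 L, P₂ = 320 kPa.
ΔU = 0 (ideal gas, T constant).
W = nRT ln(V₂/V₁) = 1.25×8.314×340×ln(0.581) = -1910 J.
Q = ΔU + W = -1910 J.
Net over both steps: W = -4110 J, Q = -10400 J, ΔU = -6290 J.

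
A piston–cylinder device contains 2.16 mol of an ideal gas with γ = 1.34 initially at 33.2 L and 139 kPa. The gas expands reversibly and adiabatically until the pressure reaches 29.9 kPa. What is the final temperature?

T₁ = P₁V₁/(nR) = 139×33.2/(2.16×8.314) = 257 K.
Adiabatic: T₂/T₁ = (P₂/P₁)^((γ−1)/γ) ⇒ T₂ = 257×(0.215)^0.254 = 174 K; V₂ = 105 L.

174 K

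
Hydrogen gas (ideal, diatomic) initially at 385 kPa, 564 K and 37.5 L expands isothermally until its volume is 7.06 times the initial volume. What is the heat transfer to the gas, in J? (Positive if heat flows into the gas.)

n = P₁V₁/(RT₁) = 385×37.5/(8.314×564) = 3.08 mol.
Isothermal: T stays 564 K; PV = const ⇒ V₂ = 265 L, P₂ = 54.5 kPa.
ΔU = 0 (ideal gas, T constant).
W = nRT ln(V₂/V₁) = 3.08×8.314×564×ln(7.06) = 28200 J.
Q = ΔU + W = 28200 J.

28200 J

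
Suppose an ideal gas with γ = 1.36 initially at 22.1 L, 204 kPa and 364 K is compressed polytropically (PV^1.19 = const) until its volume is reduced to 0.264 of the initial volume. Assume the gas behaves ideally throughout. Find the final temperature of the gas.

469 K

Polytropic n=1.19: T₂ = T₁(V₁/V₂)^(n−1) = 364×(3.79)^0.19 = 469 K; P₂ = P₁(V₁/V₂)^n = 995 kPa.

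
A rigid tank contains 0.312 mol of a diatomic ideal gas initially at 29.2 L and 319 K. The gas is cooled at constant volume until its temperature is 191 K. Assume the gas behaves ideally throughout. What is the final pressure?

17.0 kPa

P₁ = nRT₁/V₁ = 0.312×8.314×319/29.2 = 28.3 kPa.
Isochoric: V stays 29.2 L; P/T = const ⇒ T₂ = 191 K, P₂ = 17.0 kPa.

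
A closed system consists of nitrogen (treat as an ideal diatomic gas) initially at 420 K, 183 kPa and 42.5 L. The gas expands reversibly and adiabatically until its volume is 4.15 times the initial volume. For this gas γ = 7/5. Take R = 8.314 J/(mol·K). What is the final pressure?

Adiabatic: TV^(γ−1) = const ⇒ T₂ = 420×(0.241)^0.400 = 238 K; PV^γ = const ⇒ P₂ = 25.0 kPa.

25.0 kPa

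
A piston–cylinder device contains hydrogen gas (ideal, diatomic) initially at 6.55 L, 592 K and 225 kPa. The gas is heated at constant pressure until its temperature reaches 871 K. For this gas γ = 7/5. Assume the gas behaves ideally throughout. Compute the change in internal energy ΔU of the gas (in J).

n = P₁V₁/(RT₁) = 225×6.55/(8.314×592) = 0.299 mol.
Isobaric: P stays 225 kPa; V/T = const ⇒ T₂ = 871 K, V₂ = 9.64 L.
For an ideal gas ΔU = nCvΔT with Cv = (5/2)R = 20.8 J/(mol·K).
ΔU = 0.299×20.8×(871−592) = 1740 J.

1740 J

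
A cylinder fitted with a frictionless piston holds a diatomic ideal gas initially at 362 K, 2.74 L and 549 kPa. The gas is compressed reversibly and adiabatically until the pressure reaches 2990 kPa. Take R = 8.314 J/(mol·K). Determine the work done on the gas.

n = P₁V₁/(RT₁) = 549×2.74/(8.314×362) = 0.500 mol.
Adiabatic: T₂/T₁ = (P₂/P₁)^((γ−1)/γ) ⇒ T₂ = 362×(5.45)^0.286 = 588 K; V₂ = 0.817 L.
ΔU = nCvΔT = 0.500×20.8×(588−362) = 2340 J.
Q = 0 for an adiabatic process, so W = −ΔU = -2340 J.
Work done on the gas = −W_by = 2340 J.

2340 J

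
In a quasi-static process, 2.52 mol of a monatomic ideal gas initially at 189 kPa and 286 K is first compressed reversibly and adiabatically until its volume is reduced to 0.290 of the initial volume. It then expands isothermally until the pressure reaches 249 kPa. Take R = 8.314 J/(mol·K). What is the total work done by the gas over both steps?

12900 J

V₁ = nRT₁/P₁ = 2.52×8.314×286/189 = 31.7 L.
Step 1 — Adiabatic: TV^(γ−1) = const ⇒ T₂ = 286×(3.45)^0.667 = 653 K; PV^γ = const ⇒ P₂ = 1490 kPa.
ΔU = nCvΔT = 2.52×12.5×(653−286) = 11500 J.
Q = 0 for an adiabatic process, so W = −ΔU = -11500 J.
State after step 1: P = 1490 kPa, V = 9.19 L, T = 653 K.
Step 2 — Isothermal: T stays 653 K; PV = const ⇒ V₂ = 54.9 L, P₂ = 249 kPa.
ΔU = 0 (ideal gas, T constant).
W = nRT ln(V₂/V₁) = 2.52×8.314×653×ln(5.97) = 24400 J.
Q = ΔU + W = 24400 J.
Net over both steps: W = 12900 J, Q = 24400 J, ΔU = 11500 J.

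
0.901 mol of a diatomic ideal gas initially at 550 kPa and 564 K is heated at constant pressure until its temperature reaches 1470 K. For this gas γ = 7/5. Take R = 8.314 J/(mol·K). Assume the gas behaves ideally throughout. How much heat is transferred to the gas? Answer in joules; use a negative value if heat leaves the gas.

23800 J

V₁ = nRT₁/P₁ = 0.901×8.314×564/550 = 7.68 L.
Isobaric: P stays 550 kPa; V/T = const ⇒ T₂ = 1470 K, V₂ = 20.0 L.
W = PΔV = 550×(20.0−7.68) kPa·L = 6790 J.
ΔU = nCvΔT = 0.901×20.8×(1470−564) = 17000 J.
Q = ΔU + W = nCpΔT = 23800 J.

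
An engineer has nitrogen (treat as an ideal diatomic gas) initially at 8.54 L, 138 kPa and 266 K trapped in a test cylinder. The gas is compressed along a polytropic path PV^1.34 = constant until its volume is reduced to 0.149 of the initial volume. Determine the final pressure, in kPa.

1770 kPa

Polytropic n=1.34: T₂ = T₁(V₁/V₂)^(n−1) = 266×(6.71)^0.34 = 508 K; P₂ = P₁(V₁/V₂)^n = 1770 kPa.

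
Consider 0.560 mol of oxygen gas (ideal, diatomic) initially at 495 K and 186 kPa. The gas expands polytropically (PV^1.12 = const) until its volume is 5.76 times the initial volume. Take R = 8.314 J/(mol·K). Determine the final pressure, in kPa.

26.2 kPa

V₁ = nRT₁/P₁ = 0.560×8.314×495/186 = 12.4 L.
Polytropic n=1.12: T₂ = T₁(V₁/V₂)^(n−1) = 495×(0.174)^0.12 = 401 K; P₂ = P₁(V₁/V₂)^n = 26.2 kPa.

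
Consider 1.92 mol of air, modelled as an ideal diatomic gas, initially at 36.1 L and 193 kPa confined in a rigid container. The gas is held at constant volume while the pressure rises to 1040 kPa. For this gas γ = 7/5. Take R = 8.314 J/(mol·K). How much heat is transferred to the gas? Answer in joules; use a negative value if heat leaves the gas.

T₁ = P₁V₁/(nR) = 193×36.1/(1.92×8.314) = 436 K.
Isochoric: V stays 36.1 L; P/T = const ⇒ T₂ = 2350 K, P₂ = 1040 kPa.
W = 0 (no volume change).
ΔU = nCvΔT = 1.92×20.8×(2350−436) = 76400 J.
Q = ΔU = 76400 J.

76400 J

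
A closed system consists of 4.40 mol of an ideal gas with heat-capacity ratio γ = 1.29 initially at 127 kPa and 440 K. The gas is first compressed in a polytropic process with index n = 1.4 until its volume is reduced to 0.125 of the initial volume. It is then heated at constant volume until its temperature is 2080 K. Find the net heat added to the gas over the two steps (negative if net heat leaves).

V₁ = nRT₁/P₁ = 4.40×8.314×440/127 = 127 L.
Step 1 — Polytropic n=1.4: T₂ = T₁(V₁/V₂)^(n−1) = 440×(8.00)^0.40 = 1010 K; P₂ = P₁(V₁/V₂)^n = 2330 kPa.
W = (P₁V₁−P₂V₂)/(n−1) = (127×127−2330×15.8)/0.40 = -52200 J.
ΔU = nCvΔT = 4.40×28.7×(1010−440) = 72000 J.
Q = ΔU + W = 19800 J.
State after step 1: P = 2330 kPa, V = 15.8 L, T = 1010 K.
Step 2 — Isochoric: V stays 15.8 L; P/T = const ⇒ T₂ = 2080 K, P₂ = 4800 kPa.
W = 0 (no volume change).
ΔU = nCvΔT = 4.40×28.7×(2080−1010) = 135000 J.
Q = ΔU = 135000 J.
Net over both steps: W = -52200 J, Q = 155000 J, ΔU = 207000 J.

155000 J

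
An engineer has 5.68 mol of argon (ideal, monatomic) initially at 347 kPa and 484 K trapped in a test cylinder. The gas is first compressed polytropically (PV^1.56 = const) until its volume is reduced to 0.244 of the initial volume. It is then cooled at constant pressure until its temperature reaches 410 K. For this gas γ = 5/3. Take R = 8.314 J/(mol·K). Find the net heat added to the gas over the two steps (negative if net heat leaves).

V₁ = nRT₁/P₁ = 5.68×8.314×484/347 = 65.9 L.
Step 1 — Polytropic n=1.56: T₂ = T₁(V₁/V₂)^(n−1) = 484×(4.10)^0.56 = 1070 K; P₂ = P₁(V₁/V₂)^n = 3130 kPa.
W = (P₁V₁−P₂V₂)/(n−1) = (347×65.9−3130×16.1)/0.56 = -49100 J.
ΔU = nCvΔT = 5.68×12.5×(1070−484) = 41300 J.
Q = ΔU + W = -7860 J.
State after step 1: P = 3130 kPa, V = 16.1 L, T = 1070 K.
Step 2 — Isobaric: P stays 3130 kPa; V/T = const ⇒ T₂ = 410 K, V₂ = 6.18 L.
W = PΔV = 3130×(6.18−16.1) kPa·L = -31000 J.
ΔU = nCvΔT = 5.68×12.5×(410−1070) = -46500 J.
Q = ΔU + W = nCpΔT = -77500 J.
Net over both steps: W = -80100 J, Q = -85300 J, ΔU = -5240 J.

-85300 J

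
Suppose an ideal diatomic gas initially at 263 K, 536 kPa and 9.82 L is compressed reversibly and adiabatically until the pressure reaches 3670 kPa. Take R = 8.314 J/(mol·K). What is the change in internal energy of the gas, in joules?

n = P₁V₁/(RT₁) = 536×9.82/(8.314×263) = 2.41 mol.
Adiabatic: T₂/T₁ = (P₂/P₁)^((γ−1)/γ) ⇒ T₂ = 263×(6.85)^0.286 = 456 K; V₂ = 2.48 L.
For an ideal gas ΔU = nCvΔT with Cv = (5/2)R = 20.8 J/(mol·K).
ΔU = 2.41×20.8×(456−263) = 9640 J.

9640 J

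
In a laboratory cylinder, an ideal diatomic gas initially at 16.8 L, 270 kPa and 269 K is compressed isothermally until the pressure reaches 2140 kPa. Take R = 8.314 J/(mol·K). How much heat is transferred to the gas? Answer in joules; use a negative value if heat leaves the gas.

-9390 J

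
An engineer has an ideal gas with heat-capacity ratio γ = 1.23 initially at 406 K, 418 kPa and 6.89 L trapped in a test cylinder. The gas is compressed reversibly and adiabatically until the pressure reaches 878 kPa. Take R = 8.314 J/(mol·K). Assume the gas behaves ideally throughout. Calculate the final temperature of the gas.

466 K

Adiabatic: T₂/T₁ = (P₂/P₁)^((γ−1)/γ) ⇒ T₂ = 406×(2.10)^0.187 = 466 K; V₂ = 3.77 L.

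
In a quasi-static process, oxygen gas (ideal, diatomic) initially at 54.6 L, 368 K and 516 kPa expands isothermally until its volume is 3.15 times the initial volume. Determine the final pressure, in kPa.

164 kPa

Isothermal: T stays 368 K; PV = const ⇒ V₂ = 172 L, P₂ = 164 kPa.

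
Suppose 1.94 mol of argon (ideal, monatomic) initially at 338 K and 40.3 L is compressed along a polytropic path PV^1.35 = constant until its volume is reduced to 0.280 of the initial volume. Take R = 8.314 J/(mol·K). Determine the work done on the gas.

8740 J

P₁ = nRT₁/V₁ = 1.94×8.314×338/40.3 = 135 kPa.
Polytropic n=1.35: T₂ = T₁(V₁/V₂)^(n−1) = 338×(3.57)^0.35 = 528 K; P₂ = P₁(V₁/V₂)^n = 754 kPa.
W = (P₁V₁−P₂V₂)/(n−1) = (135×40.3−754×11.3)/0.35 = -8740 J.
Work done on the gas = −W_by = 8740 J.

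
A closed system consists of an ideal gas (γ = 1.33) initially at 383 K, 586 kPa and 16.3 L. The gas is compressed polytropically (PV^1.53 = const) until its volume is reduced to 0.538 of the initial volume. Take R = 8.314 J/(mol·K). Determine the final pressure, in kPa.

1510 kPa

Polytropic n=1.53: T₂ = T₁(V₁/V₂)^(n−1) = 383×(1.86)^0.53 = 532 K; P₂ = P₁(V₁/V₂)^n = 1510 kPa.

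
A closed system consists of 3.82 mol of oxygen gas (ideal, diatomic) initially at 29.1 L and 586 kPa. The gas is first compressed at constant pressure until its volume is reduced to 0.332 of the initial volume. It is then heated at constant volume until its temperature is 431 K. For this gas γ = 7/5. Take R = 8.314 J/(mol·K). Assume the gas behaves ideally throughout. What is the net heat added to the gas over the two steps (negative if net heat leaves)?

T₁ = P₁V₁/(nR) = 586×29.1/(3.82×8.314) = 537 K.
Step 1 — Isobaric: P stays 586 kPa; V/T = const ⇒ T₂ = 178 K, V₂ = 9.66 L.
W = PΔV = 586×(9.66−29.1) kPa·L = -11400 J.
ΔU = nCvΔT = 3.82×20.8×(178−537) = -28500 J.
Q = ΔU + W = nCpΔT = -39900 J.
State after step 1: P = 586 kPa, V = 9.66 L, T = 178 K.
Step 2 — Isochoric: V stays 9.66 L; P/T = const ⇒ T₂ = 431 K, P₂ = 1420 kPa.
W = 0 (no volume change).
ΔU = nCvΔT = 3.82×20.8×(431−178) = 20100 J.
Q = ΔU = 20100 J.
Net over both steps: W = -11400 J, Q = -19800 J, ΔU = -8410 J.

-19800 J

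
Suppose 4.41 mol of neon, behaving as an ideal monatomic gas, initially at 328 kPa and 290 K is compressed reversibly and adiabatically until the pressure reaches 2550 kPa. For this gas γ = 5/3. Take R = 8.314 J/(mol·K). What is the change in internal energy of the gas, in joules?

20300 J

V₁ = nRT₁/P₁ = 4.41×8.314×290/328 = 32.4 L.
Adiabatic: T₂/T₁ = (P₂/P₁)^((γ−1)/γ) ⇒ T₂ = 290×(7.77)^0.400 = 659 K; V₂ = 9.47 L.
For an ideal gas ΔU = nCvΔT with Cv = (3/2)R = 12.5 J/(mol·K).
ΔU = 4.41×12.5×(659−290) = 20300 J.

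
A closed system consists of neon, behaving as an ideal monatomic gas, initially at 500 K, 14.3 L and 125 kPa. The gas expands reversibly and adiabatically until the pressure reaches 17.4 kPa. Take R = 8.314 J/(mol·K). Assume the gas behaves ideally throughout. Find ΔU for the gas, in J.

-1460 J

n = P₁V₁/(RT₁) = 125×14.3/(8.314×500) = 0.430 mol.
Adiabatic: T₂/T₁ = (P₂/P₁)^((γ−1)/γ) ⇒ T₂ = 500×(0.139)^0.400 = 227 K; V₂ = 46.7 L.
For an ideal gas ΔU = nCvΔT with Cv = (3/2)R = 12.5 J/(mol·K).
ΔU = 0.430×12.5×(227−500) = -1460 J.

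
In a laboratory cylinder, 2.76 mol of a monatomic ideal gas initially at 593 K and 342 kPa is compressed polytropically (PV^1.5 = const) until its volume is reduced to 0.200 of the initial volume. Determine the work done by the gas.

-33600 J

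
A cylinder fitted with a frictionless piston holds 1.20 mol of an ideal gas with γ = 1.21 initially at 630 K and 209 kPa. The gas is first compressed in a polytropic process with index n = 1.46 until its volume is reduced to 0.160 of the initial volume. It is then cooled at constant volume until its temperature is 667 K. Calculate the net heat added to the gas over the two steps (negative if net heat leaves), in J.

V₁ = nRT₁/P₁ = 1.20×8.314×630/209 = 30.1 L.
Step 1 — Polytropic n=1.46: T₂ = T₁(V₁/V₂)^(n−1) = 630×(6.25)^0.46 = 1460 K; P₂ = P₁(V₁/V₂)^n = 3030 kPa.
W = (P₁V₁−P₂V₂)/(n−1) = (209×30.1−3030×4.81)/0.46 = -18100 J.
ΔU = nCvΔT = 1.20×39.6×(1460−630) = 39600 J.
Q = ΔU + W = 21500 J.
State after step 1: P = 3030 kPa, V = 4.81 L, T = 1460 K.
Step 2 — Isochoric: V stays 4.81 L; P/T = const ⇒ T₂ = 667 K, P₂ = 1380 kPa.
W = 0 (no volume change).
ΔU = nCvΔT = 1.20×39.6×(667−1460) = -37800 J.
Q = ΔU = -37800 J.
Net over both steps: W = -18100 J, Q = -16300 J, ΔU = 1760 J.

-16300 J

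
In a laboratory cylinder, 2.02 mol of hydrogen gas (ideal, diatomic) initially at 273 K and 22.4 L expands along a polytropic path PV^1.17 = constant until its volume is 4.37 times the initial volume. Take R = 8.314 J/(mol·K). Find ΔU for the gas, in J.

-2540 J

P₁ = nRT₁/V₁ = 2.02×8.314×273/22.4 = 205 kPa.
Polytropic n=1.17: T₂ = T₁(V₁/V₂)^(n−1) = 273×(0.229)^0.17 = 212 K; P₂ = P₁(V₁/V₂)^n = 36.5 kPa.
For an ideal gas ΔU = nCvΔT with Cv = (5/2)R = 20.8 J/(mol·K).
ΔU = 2.02×20.8×(212−273) = -2540 J.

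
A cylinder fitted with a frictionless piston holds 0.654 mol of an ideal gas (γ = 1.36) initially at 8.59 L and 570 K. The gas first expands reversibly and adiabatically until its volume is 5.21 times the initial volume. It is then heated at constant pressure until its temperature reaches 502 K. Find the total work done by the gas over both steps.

4880 J

P₁ = nRT₁/V₁ = 0.654×8.314×570/8.59 = 361 kPa.
Step 1 — Adiabatic: TV^(γ−1) = const ⇒ T₂ = 570×(0.192)^0.360 = 315 K; PV^γ = const ⇒ P₂ = 38.2 kPa.
ΔU = nCvΔT = 0.654×23.1×(315−570) = -3860 J.
Q = 0 for an adiabatic process, so W = −ΔU = 3860 J.
State after step 1: P = 38.2 kPa, V = 44.8 L, T = 315 K.
Step 2 — Isobaric: P stays 38.2 kPa; V/T = const ⇒ T₂ = 502 K, V₂ = 71.4 L.
W = PΔV = 38.2×(71.4−44.8) kPa·L = 1020 J.
ΔU = nCvΔT = 0.654×23.1×(502−315) = 2830 J.
Q = ΔU + W = nCpΔT = 3850 J.
Net over both steps: W = 4880 J, Q = 3850 J, ΔU = -1030 J.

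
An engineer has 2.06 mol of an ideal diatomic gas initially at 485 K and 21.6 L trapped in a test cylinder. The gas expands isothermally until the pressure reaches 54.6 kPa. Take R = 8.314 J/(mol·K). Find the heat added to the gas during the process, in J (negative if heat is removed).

P₁ = nRT₁/V₁ = 2.06×8.314×485/21.6 = 385 kPa.
Isothermal: T stays 485 K; PV = const ⇒ V₂ = 152 L, P₂ = 54.6 kPa.
ΔU = 0 (ideal gas, T constant).
W = nRT ln(V₂/V₁) = 2.06×8.314×485×ln(7.04) = 16200 J.
Q = ΔU + W = 16200 J.

16200 J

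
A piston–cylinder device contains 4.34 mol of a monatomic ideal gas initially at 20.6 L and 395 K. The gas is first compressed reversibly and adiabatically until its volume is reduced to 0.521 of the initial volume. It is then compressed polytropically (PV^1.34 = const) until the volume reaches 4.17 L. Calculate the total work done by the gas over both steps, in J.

-36200 J

P₁ = nRT₁/V₁ = 4.34×8.314×395/20.6 = 692 kPa.
Step 1 — Adiabatic: TV^(γ−1) = const ⇒ T₂ = 395×(1.92)^0.667 = 610 K; PV^γ = const ⇒ P₂ = 2050 kPa.
ΔU = nCvΔT = 4.34×12.5×(610−395) = 11600 J.
Q = 0 for an adiabatic process, so W = −ΔU = -11600 J.
State after step 1: P = 2050 kPa, V = 10.7 L, T = 610 K.
Step 2 — Polytropic n=1.34: T₂ = T₁(V₁/V₂)^(n−1) = 610×(2.57)^0.34 = 841 K; P₂ = P₁(V₁/V₂)^n = 7280 kPa.
W = (P₁V₁−P₂V₂)/(n−1) = (2050×10.7−7280×4.17)/0.34 = -24500 J.
ΔU = nCvΔT = 4.34×12.5×(841−610) = 12500 J.
Q = ΔU + W = -12000 J.
Net over both steps: W = -36200 J, Q = -12000 J, ΔU = 24200 J.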